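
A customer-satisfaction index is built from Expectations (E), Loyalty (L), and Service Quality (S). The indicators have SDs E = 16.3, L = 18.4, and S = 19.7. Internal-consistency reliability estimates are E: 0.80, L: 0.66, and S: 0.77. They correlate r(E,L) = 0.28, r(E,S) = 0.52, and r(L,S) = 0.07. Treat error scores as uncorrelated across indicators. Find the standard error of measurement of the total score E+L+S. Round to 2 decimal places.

16.05

Var(total) = 992.34 + 552.657 = 1545.
True-score variance = 734.831 + 552.657 = 1287.49, so reliability = 0.8333.
Error variance = 1545 − 1287.49 = 257.509; SEM = √257.509 = 16.05.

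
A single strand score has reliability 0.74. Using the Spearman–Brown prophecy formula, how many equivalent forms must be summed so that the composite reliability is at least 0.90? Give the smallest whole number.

k ≥ ρ*(1−ρ₁)/(ρ₁(1−ρ*)) = 0.90·0.26 / (0.74·0.10) = 3.162.
Smallest integer k = 4.

4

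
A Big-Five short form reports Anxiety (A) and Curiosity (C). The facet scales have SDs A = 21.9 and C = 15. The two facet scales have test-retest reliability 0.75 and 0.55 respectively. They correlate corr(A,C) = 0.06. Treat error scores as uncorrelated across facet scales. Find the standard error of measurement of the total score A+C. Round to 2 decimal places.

14.87

Var(total) = 704.61 + 39.42 = 744.03.
True-score variance = 483.457 + 39.42 = 522.877, so reliability = 0.7028.
Error variance = 744.03 − 522.877 = 221.152; SEM = √221.152 = 14.87.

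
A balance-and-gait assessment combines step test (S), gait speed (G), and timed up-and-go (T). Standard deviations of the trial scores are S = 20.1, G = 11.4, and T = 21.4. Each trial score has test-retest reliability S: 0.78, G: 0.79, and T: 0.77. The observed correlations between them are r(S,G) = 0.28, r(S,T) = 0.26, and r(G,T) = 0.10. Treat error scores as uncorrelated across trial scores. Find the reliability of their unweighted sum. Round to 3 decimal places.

0.841

Var(S+G+T) = 20.1² + 11.4² + 21.4² + 2·[20.1·11.4·0.28 + 20.1·21.4·0.26 + 11.4·21.4·0.10] = 991.93 + 400.783 = 1392.71.
Because errors are independent across components, Cov(Tᵢ,Tⱼ) = Cov(Xᵢ,Xⱼ); the off-diagonal part of the true-score variance is the same as above.
True-score variance = [20.1²·0.78 + 11.4²·0.79 + 21.4²·0.77] + 400.783 = 770.425 + 400.783 = 1171.21.
Reliability = 1171.21 / 1392.71 = 0.841.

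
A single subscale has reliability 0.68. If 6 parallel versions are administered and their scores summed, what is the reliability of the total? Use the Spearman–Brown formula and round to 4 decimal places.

ρ_k = kρ / (1 + (k−1)ρ) = 6·0.68 / (1 + 5·0.68) = 4.080 / 4.400 = 0.9273.

0.9273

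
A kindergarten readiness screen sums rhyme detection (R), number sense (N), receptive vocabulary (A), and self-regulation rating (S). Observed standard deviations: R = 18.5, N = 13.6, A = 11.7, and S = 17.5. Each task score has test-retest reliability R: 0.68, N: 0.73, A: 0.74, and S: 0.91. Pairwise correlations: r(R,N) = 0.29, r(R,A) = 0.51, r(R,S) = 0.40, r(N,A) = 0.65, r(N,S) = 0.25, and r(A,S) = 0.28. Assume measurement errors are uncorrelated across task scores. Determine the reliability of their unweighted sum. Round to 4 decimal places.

Var(R+N+A+S) = 18.5² + 13.6² + 11.7² + 17.5² + 2·[18.5·13.6·0.29 + 18.5·11.7·0.51 + 18.5·17.5·0.40 + 13.6·11.7·0.65 + 13.6·17.5·0.25 + 11.7·17.5·0.28] = 970.35 + 1066.22 = 2036.57.
Because errors are independent across components, Cov(Tᵢ,Tⱼ) = Cov(Xᵢ,Xⱼ); the off-diagonal part of the true-score variance is the same as above.
True-score variance = [18.5²·0.68 + 13.6²·0.73 + 11.7²·0.74 + 17.5²·0.91] + 1066.22 = 747.737 + 1066.22 = 1813.96.
Reliability = 1813.96 / 2036.57 = 0.8907.

0.8907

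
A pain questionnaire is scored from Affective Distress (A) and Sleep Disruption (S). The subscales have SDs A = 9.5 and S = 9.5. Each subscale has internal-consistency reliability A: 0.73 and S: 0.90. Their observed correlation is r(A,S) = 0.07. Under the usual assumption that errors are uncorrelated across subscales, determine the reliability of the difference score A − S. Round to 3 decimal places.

Var(A−S) = 9.5² + 9.5² − 2·9.5·9.5·0.07 = 180.5 − 12.635 = 167.865.
Under uncorrelated errors the observed covariances equal the true-score covariances, so only the own-variance terms attenuate.
True-score variance = [9.5²·0.73 + 9.5²·0.90] − 12.635 = 147.108 − 12.635 = 134.473.
Reliability = 134.473 / 167.865 = 0.801.

0.801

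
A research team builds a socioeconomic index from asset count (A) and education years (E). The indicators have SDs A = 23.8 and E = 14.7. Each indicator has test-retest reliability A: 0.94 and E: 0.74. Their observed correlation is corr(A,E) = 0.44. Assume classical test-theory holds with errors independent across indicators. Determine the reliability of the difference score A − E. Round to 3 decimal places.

0.810

Var(A−E) = 23.8² + 14.7² − 2·23.8·14.7·0.44 = 782.53 − 307.877 = 474.653.
Under uncorrelated errors the observed covariances equal the true-score covariances, so only the own-variance terms attenuate.
True-score variance = [23.8²·0.94 + 14.7²·0.74] − 307.877 = 692.36 − 307.877 = 384.483.
Reliability = 384.483 / 474.653 = 0.810.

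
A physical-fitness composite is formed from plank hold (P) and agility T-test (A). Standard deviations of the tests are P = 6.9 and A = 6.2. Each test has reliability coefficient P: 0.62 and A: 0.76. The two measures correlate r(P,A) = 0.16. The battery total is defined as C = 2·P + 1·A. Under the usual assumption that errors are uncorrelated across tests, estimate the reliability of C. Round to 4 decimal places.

0.6816

Var(C) = 2²·6.9² + 6.2² + 2·[2·6.9·6.2·0.16] = 228.88 + 27.3792 = 256.259.
Under uncorrelated errors the observed covariances equal the true-score covariances, so only the own-variance terms attenuate.
True-score variance = [2²·6.9²·0.62 + 6.2²·0.76] + 27.3792 = 147.287 + 27.3792 = 174.666.
Reliability = 174.666 / 256.259 = 0.6816.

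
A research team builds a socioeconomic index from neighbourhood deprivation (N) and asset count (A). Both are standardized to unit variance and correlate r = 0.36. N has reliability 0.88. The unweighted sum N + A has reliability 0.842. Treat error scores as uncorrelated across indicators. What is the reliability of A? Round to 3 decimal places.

0.690

Var(N+A) = 2 + 2·0.36 = 2.720.
True-score variance = ρ_N + ρ_A + 2·0.36, so 0.842 = (0.88 + ρ_A + 0.72) / 2.720.
ρ_A = 0.842·2.720 − 0.88 − 0.72 = 0.690.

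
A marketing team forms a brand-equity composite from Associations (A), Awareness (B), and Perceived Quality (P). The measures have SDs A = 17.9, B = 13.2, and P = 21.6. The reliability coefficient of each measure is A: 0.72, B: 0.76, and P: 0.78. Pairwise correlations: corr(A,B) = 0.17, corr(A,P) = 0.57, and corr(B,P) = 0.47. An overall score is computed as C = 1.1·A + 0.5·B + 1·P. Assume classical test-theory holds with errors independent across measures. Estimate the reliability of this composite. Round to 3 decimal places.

0.858

Var(C) = 1.1²·17.9² + 0.5²·13.2² + 21.6² + 2·[0.55·17.9·13.2·0.17 + 1.1·17.9·21.6·0.57 + 0.5·13.2·21.6·0.47] = 897.816 + 663.037 = 1560.85.
Because errors are independent across components, Cov(Tᵢ,Tⱼ) = Cov(Xᵢ,Xⱼ); the off-diagonal part of the true-score variance is the same as above.
True-score variance = [1.1²·17.9²·0.72 + 0.5²·13.2²·0.76 + 21.6²·0.78] + 663.037 = 676.164 + 663.037 = 1339.2.
Reliability = 1339.2 / 1560.85 = 0.858.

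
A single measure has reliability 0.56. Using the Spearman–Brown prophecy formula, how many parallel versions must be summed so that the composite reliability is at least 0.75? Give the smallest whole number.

k ≥ ρ*(1−ρ₁)/(ρ₁(1−ρ*)) = 0.75·0.44 / (0.56·0.25) = 2.357.
Smallest integer k = 3.

3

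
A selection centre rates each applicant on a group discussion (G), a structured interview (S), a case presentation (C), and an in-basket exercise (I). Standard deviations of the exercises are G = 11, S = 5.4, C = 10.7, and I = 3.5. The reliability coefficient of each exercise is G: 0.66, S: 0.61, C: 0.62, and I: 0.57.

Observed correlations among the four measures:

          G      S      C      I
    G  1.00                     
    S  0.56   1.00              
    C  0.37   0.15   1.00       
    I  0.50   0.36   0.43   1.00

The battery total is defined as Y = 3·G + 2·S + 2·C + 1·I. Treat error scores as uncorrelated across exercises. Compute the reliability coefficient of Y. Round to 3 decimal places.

Var(Y) = 3²·11² + 2²·5.4² + 2²·10.7² + 3.5² + 2·[6·11·5.4·0.56 + 6·11·10.7·0.37 + 3·11·3.5·0.50 + 4·5.4·10.7·0.15 + 2·5.4·3.5·0.36 + 2·10.7·3.5·0.43] = 1675.85 + 1198.22 = 2874.07.
Because errors are independent across components, Cov(Tᵢ,Tⱼ) = Cov(Xᵢ,Xⱼ); the off-diagonal part of the true-score variance is the same as above.
True-score variance = [3²·11²·0.66 + 2²·5.4²·0.61 + 2²·10.7²·0.62 + 3.5²·0.57] + 1198.22 = 1080.81 + 1198.22 = 2279.03.
Reliability = 2279.03 / 2874.07 = 0.793.

0.793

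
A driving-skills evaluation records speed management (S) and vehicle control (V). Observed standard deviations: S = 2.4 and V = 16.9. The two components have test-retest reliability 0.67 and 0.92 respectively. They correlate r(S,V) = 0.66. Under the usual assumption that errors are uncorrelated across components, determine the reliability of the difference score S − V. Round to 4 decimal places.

0.8959

Var(S−V) = 2.4² + 16.9² − 2·2.4·16.9·0.66 = 291.37 − 53.5392 = 237.831.
Under uncorrelated errors the observed covariances equal the true-score covariances, so only the own-variance terms attenuate.
True-score variance = [2.4²·0.67 + 16.9²·0.92] − 53.5392 = 266.62 − 53.5392 = 213.081.
Reliability = 213.081 / 237.831 = 0.8959.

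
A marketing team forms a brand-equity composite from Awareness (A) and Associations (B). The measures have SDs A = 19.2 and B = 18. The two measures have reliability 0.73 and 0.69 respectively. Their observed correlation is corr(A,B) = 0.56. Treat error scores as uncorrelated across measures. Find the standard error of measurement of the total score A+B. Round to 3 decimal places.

Var(total) = 692.64 + 387.072 = 1079.71.
True-score variance = 492.667 + 387.072 = 879.739, so reliability = 0.8148.
Error variance = 1079.71 − 879.739 = 199.973; SEM = √199.973 = 14.141.

14.141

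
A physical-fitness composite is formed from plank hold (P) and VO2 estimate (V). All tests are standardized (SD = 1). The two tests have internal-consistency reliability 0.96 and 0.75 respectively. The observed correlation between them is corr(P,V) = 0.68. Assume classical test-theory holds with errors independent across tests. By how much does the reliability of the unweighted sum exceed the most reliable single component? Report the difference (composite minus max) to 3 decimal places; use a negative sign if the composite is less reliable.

-0.046

Var(sum) = 2 + 1.36 = 3.36; true-score variance = 1.71 + 1.36 = 3.07; composite reliability = 0.9137.
Max component reliability = 0.9600.
Difference = 0.9137 − 0.9600 = -0.046.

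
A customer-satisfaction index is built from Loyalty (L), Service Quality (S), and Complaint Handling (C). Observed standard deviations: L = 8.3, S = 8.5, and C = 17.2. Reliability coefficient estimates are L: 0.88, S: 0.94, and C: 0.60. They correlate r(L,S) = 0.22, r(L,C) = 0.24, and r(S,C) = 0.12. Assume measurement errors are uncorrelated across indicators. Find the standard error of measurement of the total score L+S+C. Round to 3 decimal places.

11.443

Var(total) = 436.98 + 134.655 = 571.635.
True-score variance = 306.042 + 134.655 = 440.697, so reliability = 0.7709.
Error variance = 571.635 − 440.697 = 130.938; SEM = √130.938 = 11.443.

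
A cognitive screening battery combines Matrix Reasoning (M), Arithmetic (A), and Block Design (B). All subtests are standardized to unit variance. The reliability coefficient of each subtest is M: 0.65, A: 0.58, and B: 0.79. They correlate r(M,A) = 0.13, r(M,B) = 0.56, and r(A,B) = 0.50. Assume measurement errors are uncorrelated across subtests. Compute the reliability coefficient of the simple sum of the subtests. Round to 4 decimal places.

Var(M+A+B) = 3 + 2·[0.13 + 0.56 + 0.50] = 3 + 2.38 = 5.38.
Under uncorrelated errors the observed covariances equal the true-score covariances, so only the own-variance terms attenuate.
True-score variance = [0.65 + 0.58 + 0.79] + 2.38 = 2.02 + 2.38 = 4.4.
Reliability = 4.4 / 5.38 = 0.8178.

0.8178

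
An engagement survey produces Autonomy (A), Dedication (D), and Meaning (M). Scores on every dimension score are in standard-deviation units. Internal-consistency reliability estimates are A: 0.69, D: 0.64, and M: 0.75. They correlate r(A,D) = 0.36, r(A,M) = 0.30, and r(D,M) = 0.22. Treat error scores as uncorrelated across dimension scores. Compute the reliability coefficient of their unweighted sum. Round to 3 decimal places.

0.807

Var(A+D+M) = 3 + 2·[0.36 + 0.30 + 0.22] = 3 + 1.76 = 4.76.
With uncorrelated errors the cross-covariances are all true-score covariance, so they carry over unchanged; only the diagonal terms shrink to ρᵢσᵢ².
True-score variance = [0.69 + 0.64 + 0.75] + 1.76 = 2.08 + 1.76 = 3.84.
Reliability = 3.84 / 4.76 = 0.807.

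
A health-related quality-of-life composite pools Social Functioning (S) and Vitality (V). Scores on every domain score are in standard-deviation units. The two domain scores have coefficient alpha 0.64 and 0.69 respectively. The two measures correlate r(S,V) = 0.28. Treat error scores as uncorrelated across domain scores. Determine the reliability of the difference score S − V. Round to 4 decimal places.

Var(S−V) = 1 + 1 − 2·0.28 = 2 − 0.56 = 1.44.
Because errors are independent across components, Cov(Tᵢ,Tⱼ) = Cov(Xᵢ,Xⱼ); the off-diagonal part of the true-score variance is the same as above.
True-score variance = [0.64 + 0.69] − 0.56 = 1.33 − 0.56 = 0.77.
Reliability = 0.77 / 1.44 = 0.5347.

0.5347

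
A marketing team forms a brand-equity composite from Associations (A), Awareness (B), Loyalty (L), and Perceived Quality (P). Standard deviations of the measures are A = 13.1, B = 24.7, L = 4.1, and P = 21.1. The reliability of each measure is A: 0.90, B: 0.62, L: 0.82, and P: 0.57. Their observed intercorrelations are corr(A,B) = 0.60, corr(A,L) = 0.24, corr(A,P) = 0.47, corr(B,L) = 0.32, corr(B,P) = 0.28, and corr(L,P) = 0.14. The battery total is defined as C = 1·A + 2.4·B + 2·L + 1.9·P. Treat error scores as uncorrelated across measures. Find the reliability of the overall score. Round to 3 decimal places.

Var(C) = 13.1² + 2.4²·24.7² + 2²·4.1² + 1.9²·21.1² + 2·[2.4·13.1·24.7·0.60 + 2·13.1·4.1·0.24 + 1.9·13.1·21.1·0.47 + 4.8·24.7·4.1·0.32 + 4.56·24.7·21.1·0.28 + 3.8·4.1·21.1·0.14] = 5360.18 + 3211.12 = 8571.3.
Under uncorrelated errors the observed covariances equal the true-score covariances, so only the own-variance terms attenuate.
True-score variance = [13.1²·0.90 + 2.4²·24.7²·0.62 + 2²·4.1²·0.82 + 1.9²·21.1²·0.57] + 3211.12 = 3304.45 + 3211.12 = 6515.57.
Reliability = 6515.57 / 8571.3 = 0.760.

0.760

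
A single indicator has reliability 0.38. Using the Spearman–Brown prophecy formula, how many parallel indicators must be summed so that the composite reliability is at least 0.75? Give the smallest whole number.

5

k ≥ ρ*(1−ρ₁)/(ρ₁(1−ρ*)) = 0.75·0.62 / (0.38·0.25) = 4.895.
Smallest integer k = 5.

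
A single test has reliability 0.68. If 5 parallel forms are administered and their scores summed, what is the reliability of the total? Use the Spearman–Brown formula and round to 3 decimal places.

0.914

ρ_k = kρ / (1 + (k−1)ρ) = 5·0.68 / (1 + 4·0.68) = 3.400 / 3.720 = 0.914.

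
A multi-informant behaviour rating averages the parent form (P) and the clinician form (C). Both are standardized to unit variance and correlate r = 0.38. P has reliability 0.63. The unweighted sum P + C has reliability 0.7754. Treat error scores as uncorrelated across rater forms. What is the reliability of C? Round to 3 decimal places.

0.750

Var(P+C) = 2 + 2·0.38 = 2.760.
True-score variance = ρ_P + ρ_C + 2·0.38, so 0.7754 = (0.63 + ρ_C + 0.76) / 2.760.
ρ_C = 0.7754·2.760 − 0.63 − 0.76 = 0.750.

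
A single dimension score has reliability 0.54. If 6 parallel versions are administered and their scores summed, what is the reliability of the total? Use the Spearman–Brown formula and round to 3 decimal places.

ρ_k = kρ / (1 + (k−1)ρ) = 6·0.54 / (1 + 5·0.54) = 3.240 / 3.700 = 0.876.

0.876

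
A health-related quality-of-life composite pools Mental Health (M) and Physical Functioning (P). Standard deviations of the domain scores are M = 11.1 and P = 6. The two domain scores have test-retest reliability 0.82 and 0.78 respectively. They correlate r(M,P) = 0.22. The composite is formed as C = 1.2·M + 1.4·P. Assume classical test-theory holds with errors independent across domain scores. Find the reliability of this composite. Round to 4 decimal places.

0.8403

Var(C) = 1.2²·11.1² + 1.4²·6² + 2·[1.68·11.1·6·0.22] = 247.982 + 49.2307 = 297.213.
Under uncorrelated errors the observed covariances equal the true-score covariances, so only the own-variance terms attenuate.
True-score variance = [1.2²·11.1²·0.82 + 1.4²·6²·0.78] + 49.2307 = 200.523 + 49.2307 = 249.754.
Reliability = 249.754 / 297.213 = 0.8403.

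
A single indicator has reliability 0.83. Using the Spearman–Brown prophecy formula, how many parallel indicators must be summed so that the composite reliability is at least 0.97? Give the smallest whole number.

k ≥ ρ*(1−ρ₁)/(ρ₁(1−ρ*)) = 0.97·0.17 / (0.83·0.03) = 6.622.
Smallest integer k = 7.

7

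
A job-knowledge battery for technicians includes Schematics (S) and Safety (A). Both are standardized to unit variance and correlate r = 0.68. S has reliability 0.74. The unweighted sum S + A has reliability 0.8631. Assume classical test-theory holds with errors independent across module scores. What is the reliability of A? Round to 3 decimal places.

Var(S+A) = 2 + 2·0.68 = 3.360.
True-score variance = ρ_S + ρ_A + 2·0.68, so 0.8631 = (0.74 + ρ_A + 1.36) / 3.360.
ρ_A = 0.8631·3.360 − 0.74 − 1.36 = 0.800.

0.800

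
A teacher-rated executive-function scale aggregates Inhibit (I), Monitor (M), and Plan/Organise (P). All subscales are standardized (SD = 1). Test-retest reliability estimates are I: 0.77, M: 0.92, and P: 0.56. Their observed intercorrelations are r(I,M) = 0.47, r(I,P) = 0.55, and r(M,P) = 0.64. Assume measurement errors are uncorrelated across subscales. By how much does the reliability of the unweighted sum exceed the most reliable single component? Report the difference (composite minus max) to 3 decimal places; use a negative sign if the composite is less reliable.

Var(sum) = 3 + 3.32 = 6.32; true-score variance = 2.25 + 3.32 = 5.57; composite reliability = 0.8813.
Max component reliability = 0.9200.
Difference = 0.8813 − 0.9200 = -0.039.

-0.039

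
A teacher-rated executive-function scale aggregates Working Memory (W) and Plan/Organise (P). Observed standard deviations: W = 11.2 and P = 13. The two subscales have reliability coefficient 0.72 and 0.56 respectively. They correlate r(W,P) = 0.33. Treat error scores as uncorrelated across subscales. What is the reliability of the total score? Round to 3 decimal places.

0.720

Var(W+P) = 11.2² + 13² + 2·[11.2·13·0.33] = 294.44 + 96.096 = 390.536.
Because errors are independent across components, Cov(Tᵢ,Tⱼ) = Cov(Xᵢ,Xⱼ); the off-diagonal part of the true-score variance is the same as above.
True-score variance = [11.2²·0.72 + 13²·0.56] + 96.096 = 184.957 + 96.096 = 281.053.
Reliability = 281.053 / 390.536 = 0.720.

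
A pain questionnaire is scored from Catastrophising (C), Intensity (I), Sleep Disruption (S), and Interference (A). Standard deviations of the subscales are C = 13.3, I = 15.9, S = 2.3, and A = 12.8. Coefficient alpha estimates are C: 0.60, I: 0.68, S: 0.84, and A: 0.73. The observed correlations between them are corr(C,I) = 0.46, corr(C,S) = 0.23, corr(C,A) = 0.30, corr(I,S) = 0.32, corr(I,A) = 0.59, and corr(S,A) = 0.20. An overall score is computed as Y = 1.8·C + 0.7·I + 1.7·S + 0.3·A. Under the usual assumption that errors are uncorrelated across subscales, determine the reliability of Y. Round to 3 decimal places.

Var(Y) = 1.8²·13.3² + 0.7²·15.9² + 1.7²·2.3² + 0.3²·12.8² + 2·[1.26·13.3·15.9·0.46 + 3.06·13.3·2.3·0.23 + 0.54·13.3·12.8·0.30 + 1.19·15.9·2.3·0.32 + 0.21·15.9·12.8·0.59 + 0.51·2.3·12.8·0.20] = 727.034 + 427.642 = 1154.68.
Because errors are independent across components, Cov(Tᵢ,Tⱼ) = Cov(Xᵢ,Xⱼ); the off-diagonal part of the true-score variance is the same as above.
True-score variance = [1.8²·13.3²·0.60 + 0.7²·15.9²·0.68 + 1.7²·2.3²·0.84 + 0.3²·12.8²·0.73] + 427.642 = 451.717 + 427.642 = 879.359.
Reliability = 879.359 / 1154.68 = 0.762.

0.762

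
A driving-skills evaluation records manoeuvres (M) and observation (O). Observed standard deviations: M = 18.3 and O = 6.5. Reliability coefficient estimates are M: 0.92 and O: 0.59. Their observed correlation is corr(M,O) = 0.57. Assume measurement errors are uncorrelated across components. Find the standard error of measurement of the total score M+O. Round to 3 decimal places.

6.642

Var(total) = 377.14 + 135.603 = 512.743.
True-score variance = 333.026 + 135.603 = 468.629, so reliability = 0.9140.
Error variance = 512.743 − 468.629 = 44.1137; SEM = √44.1137 = 6.642.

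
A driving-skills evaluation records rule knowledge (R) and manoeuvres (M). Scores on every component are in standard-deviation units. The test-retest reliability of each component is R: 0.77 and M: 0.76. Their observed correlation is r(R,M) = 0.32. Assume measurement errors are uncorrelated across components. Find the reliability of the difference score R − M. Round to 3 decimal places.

0.654

Var(R−M) = 1 + 1 − 2·0.32 = 2 − 0.64 = 1.36.
Because errors are independent across components, Cov(Tᵢ,Tⱼ) = Cov(Xᵢ,Xⱼ); the off-diagonal part of the true-score variance is the same as above.
True-score variance = [0.77 + 0.76] − 0.64 = 1.53 − 0.64 = 0.89.
Reliability = 0.89 / 1.36 = 0.654.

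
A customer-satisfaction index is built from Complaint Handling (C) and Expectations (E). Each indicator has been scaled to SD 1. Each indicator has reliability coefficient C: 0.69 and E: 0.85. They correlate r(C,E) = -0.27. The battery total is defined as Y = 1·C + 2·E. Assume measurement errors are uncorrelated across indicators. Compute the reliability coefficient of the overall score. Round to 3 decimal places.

0.768

Var(Y) = 1 + 2² + 2·[2·(-0.27)] = 5 − 1.08 = 3.92.
Under uncorrelated errors the observed covariances equal the true-score covariances, so only the own-variance terms attenuate.
True-score variance = [0.69 + 2²·0.85] − 1.08 = 4.09 − 1.08 = 3.01.
Reliability = 3.01 / 3.92 = 0.768.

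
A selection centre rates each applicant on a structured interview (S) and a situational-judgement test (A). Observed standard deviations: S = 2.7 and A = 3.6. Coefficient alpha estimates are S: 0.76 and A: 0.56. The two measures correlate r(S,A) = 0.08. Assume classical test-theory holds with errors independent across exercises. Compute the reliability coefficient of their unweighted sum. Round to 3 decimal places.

0.658

Var(S+A) = 2.7² + 3.6² + 2·[2.7·3.6·0.08] = 20.25 + 1.5552 = 21.8052.
With uncorrelated errors the cross-covariances are all true-score covariance, so they carry over unchanged; only the diagonal terms shrink to ρᵢσᵢ².
True-score variance = [2.7²·0.76 + 3.6²·0.56] + 1.5552 = 12.798 + 1.5552 = 14.3532.
Reliability = 14.3532 / 21.8052 = 0.658.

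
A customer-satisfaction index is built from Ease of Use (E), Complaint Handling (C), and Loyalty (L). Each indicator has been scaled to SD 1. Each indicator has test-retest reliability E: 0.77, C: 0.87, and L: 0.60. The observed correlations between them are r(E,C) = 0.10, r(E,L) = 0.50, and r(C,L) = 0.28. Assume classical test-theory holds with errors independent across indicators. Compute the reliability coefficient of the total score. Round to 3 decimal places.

Var(E+C+L) = 3 + 2·[0.10 + 0.50 + 0.28] = 3 + 1.76 = 4.76.
Under uncorrelated errors the observed covariances equal the true-score covariances, so only the own-variance terms attenuate.
True-score variance = [0.77 + 0.87 + 0.60] + 1.76 = 2.24 + 1.76 = 4.
Reliability = 4 / 4.76 = 0.840.

0.840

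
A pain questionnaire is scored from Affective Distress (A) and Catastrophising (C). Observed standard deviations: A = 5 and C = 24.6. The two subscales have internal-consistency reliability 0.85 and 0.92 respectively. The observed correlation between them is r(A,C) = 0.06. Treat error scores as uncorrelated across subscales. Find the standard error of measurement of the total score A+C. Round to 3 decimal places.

Var(total) = 630.16 + 14.76 = 644.92.
True-score variance = 577.997 + 14.76 = 592.757, so reliability = 0.9191.
Error variance = 644.92 − 592.757 = 52.1628; SEM = √52.1628 = 7.222.

7.222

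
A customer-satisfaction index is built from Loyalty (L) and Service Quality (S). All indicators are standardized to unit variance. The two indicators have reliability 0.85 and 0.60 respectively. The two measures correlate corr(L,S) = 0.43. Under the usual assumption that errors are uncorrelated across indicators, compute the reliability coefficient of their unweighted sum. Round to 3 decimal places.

0.808

Var(L+S) = 2 + 2·[0.43] = 2 + 0.86 = 2.86.
Because errors are independent across components, Cov(Tᵢ,Tⱼ) = Cov(Xᵢ,Xⱼ); the off-diagonal part of the true-score variance is the same as above.
True-score variance = [0.85 + 0.60] + 0.86 = 1.45 + 0.86 = 2.31.
Reliability = 2.31 / 2.86 = 0.808.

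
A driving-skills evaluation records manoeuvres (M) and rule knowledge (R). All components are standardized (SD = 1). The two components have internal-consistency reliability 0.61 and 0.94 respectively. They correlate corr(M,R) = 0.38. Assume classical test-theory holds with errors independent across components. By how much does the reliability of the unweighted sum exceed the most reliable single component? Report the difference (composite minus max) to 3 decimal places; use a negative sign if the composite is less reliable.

Var(sum) = 2 + 0.76 = 2.76; true-score variance = 1.55 + 0.76 = 2.31; composite reliability = 0.8370.
Max component reliability = 0.9400.
Difference = 0.8370 − 0.9400 = -0.103.

-0.103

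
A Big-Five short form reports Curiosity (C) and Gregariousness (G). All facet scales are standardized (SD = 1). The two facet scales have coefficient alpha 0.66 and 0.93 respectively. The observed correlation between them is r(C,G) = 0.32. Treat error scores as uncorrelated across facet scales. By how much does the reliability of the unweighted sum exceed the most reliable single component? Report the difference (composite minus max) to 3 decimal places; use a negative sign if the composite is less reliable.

Var(sum) = 2 + 0.64 = 2.64; true-score variance = 1.59 + 0.64 = 2.23; composite reliability = 0.8447.
Max component reliability = 0.9300.
Difference = 0.8447 − 0.9300 = -0.085.

-0.085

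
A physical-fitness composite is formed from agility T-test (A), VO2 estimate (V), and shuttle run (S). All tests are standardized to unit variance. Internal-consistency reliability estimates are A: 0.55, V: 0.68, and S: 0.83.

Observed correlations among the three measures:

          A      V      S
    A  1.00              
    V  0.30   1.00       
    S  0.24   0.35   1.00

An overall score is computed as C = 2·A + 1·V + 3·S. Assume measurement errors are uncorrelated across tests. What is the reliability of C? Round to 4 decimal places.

0.8191

Var(C) = 2² + 1 + 3² + 2·[2·0.30 + 6·0.24 + 3·0.35] = 14 + 6.18 = 20.18.
Under uncorrelated errors the observed covariances equal the true-score covariances, so only the own-variance terms attenuate.
True-score variance = [2²·0.55 + 0.68 + 3²·0.83] + 6.18 = 10.35 + 6.18 = 16.53.
Reliability = 16.53 / 20.18 = 0.8191.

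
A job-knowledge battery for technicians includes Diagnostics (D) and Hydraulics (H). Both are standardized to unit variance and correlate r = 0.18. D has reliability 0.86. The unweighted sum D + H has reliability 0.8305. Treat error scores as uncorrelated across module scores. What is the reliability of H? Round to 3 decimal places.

Var(D+H) = 2 + 2·0.18 = 2.360.
True-score variance = ρ_D + ρ_H + 2·0.18, so 0.8305 = (0.86 + ρ_H + 0.36) / 2.360.
ρ_H = 0.8305·2.360 − 0.86 − 0.36 = 0.740.

0.740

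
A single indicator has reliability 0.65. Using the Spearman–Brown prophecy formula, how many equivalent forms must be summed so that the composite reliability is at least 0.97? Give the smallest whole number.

18

k ≥ ρ*(1−ρ₁)/(ρ₁(1−ρ*)) = 0.97·0.35 / (0.65·0.03) = 17.410.
Smallest integer k = 18.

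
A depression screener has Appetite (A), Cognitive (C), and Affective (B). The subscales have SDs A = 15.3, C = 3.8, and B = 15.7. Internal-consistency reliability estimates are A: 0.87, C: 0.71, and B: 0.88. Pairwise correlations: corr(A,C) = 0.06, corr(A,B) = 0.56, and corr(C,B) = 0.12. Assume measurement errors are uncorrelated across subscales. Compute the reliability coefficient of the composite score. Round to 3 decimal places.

Var(A+C+B) = 15.3² + 3.8² + 15.7² + 2·[15.3·3.8·0.06 + 15.3·15.7·0.56 + 3.8·15.7·0.12] = 495.02 + 290.33 = 785.35.
With uncorrelated errors the cross-covariances are all true-score covariance, so they carry over unchanged; only the diagonal terms shrink to ρᵢσᵢ².
True-score variance = [15.3²·0.87 + 3.8²·0.71 + 15.7²·0.88] + 290.33 = 430.822 + 290.33 = 721.152.
Reliability = 721.152 / 785.35 = 0.918.

0.918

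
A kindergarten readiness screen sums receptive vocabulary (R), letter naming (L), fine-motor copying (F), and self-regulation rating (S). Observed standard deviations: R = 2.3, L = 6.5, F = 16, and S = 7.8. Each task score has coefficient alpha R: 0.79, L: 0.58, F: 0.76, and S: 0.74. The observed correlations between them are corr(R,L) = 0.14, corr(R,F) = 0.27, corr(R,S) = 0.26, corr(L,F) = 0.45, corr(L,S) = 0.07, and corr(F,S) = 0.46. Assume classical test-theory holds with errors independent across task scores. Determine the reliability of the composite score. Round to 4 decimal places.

Var(R+L+F+S) = 2.3² + 6.5² + 16² + 7.8² + 2·[2.3·6.5·0.14 + 2.3·16·0.27 + 2.3·7.8·0.26 + 6.5·16·0.45 + 6.5·7.8·0.07 + 16·7.8·0.46] = 364.38 + 248.901 = 613.281.
Under uncorrelated errors the observed covariances equal the true-score covariances, so only the own-variance terms attenuate.
True-score variance = [2.3²·0.79 + 6.5²·0.58 + 16²·0.76 + 7.8²·0.74] + 248.901 = 268.266 + 248.901 = 517.167.
Reliability = 517.167 / 613.281 = 0.8433.

0.8433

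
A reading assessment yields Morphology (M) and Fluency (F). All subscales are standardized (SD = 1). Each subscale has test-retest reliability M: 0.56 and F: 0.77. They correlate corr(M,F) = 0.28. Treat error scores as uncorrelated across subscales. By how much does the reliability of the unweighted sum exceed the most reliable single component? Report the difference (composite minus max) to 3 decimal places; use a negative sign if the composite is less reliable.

Var(sum) = 2 + 0.56 = 2.56; true-score variance = 1.33 + 0.56 = 1.89; composite reliability = 0.7383.
Max component reliability = 0.7700.
Difference = 0.7383 − 0.7700 = -0.032.

-0.032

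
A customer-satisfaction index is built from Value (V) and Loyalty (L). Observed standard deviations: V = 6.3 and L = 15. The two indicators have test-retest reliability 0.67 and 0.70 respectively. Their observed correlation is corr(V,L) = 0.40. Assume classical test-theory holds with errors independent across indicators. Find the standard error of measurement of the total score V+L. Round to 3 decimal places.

Var(total) = 264.69 + 75.6 = 340.29.
True-score variance = 184.092 + 75.6 = 259.692, so reliability = 0.7631.
Error variance = 340.29 − 259.692 = 80.5977; SEM = √80.5977 = 8.978.

8.978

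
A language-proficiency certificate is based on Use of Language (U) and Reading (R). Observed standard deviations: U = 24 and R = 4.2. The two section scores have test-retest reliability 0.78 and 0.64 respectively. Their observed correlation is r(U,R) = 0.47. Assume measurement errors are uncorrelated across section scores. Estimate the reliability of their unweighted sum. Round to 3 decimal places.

0.807

Var(U+R) = 24² + 4.2² + 2·[24·4.2·0.47] = 593.64 + 94.752 = 688.392.
With uncorrelated errors the cross-covariances are all true-score covariance, so they carry over unchanged; only the diagonal terms shrink to ρᵢσᵢ².
True-score variance = [24²·0.78 + 4.2²·0.64] + 94.752 = 460.57 + 94.752 = 555.322.
Reliability = 555.322 / 688.392 = 0.807.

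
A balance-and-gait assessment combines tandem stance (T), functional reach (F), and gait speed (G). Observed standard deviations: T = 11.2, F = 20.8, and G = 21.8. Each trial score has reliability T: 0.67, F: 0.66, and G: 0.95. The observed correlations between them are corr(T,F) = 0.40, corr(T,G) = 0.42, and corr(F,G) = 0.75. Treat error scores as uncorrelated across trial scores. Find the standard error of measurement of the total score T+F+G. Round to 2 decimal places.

14.57

Var(total) = 1033.32 + 1071.62 = 2104.94.
True-score variance = 821.065 + 1071.62 = 1892.69, so reliability = 0.8992.
Error variance = 2104.94 − 1892.69 = 212.255; SEM = √212.255 = 14.57.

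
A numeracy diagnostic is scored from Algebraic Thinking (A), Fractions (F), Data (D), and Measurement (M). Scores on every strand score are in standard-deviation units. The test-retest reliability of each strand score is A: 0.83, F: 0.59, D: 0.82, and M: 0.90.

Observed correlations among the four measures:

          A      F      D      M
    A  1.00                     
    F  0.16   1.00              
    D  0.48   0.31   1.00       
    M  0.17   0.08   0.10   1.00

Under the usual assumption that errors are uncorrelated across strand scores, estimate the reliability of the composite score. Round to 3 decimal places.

Var(A+F+D+M) = 4 + 2·[0.16 + 0.48 + 0.17 + 0.31 + 0.08 + 0.10] = 4 + 2.6 = 6.6.
With uncorrelated errors the cross-covariances are all true-score covariance, so they carry over unchanged; only the diagonal terms shrink to ρᵢσᵢ².
True-score variance = [0.83 + 0.59 + 0.82 + 0.90] + 2.6 = 3.14 + 2.6 = 5.74.
Reliability = 5.74 / 6.6 = 0.870.

0.870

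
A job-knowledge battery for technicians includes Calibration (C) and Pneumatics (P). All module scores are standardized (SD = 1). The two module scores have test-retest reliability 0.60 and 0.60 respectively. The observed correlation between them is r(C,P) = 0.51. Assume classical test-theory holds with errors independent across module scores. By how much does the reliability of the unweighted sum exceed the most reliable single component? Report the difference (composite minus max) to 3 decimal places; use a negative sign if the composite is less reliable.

Var(sum) = 2 + 1.02 = 3.02; true-score variance = 1.2 + 1.02 = 2.22; composite reliability = 0.7351.
Max component reliability = 0.6000.
Difference = 0.7351 − 0.6000 = 0.135.

0.135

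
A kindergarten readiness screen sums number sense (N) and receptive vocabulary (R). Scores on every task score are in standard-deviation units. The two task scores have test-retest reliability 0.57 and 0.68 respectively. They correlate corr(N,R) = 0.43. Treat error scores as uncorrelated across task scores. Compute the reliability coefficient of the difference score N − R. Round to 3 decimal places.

Var(N−R) = 1 + 1 − 2·0.43 = 2 − 0.86 = 1.14.
With uncorrelated errors the cross-covariances are all true-score covariance, so they carry over unchanged; only the diagonal terms shrink to ρᵢσᵢ².
True-score variance = [0.57 + 0.68] − 0.86 = 1.25 − 0.86 = 0.39.
Reliability = 0.39 / 1.14 = 0.342.

0.342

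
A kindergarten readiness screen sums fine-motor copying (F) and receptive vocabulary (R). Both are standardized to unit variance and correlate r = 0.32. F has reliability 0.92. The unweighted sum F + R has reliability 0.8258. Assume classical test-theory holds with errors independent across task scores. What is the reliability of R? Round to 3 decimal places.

Var(F+R) = 2 + 2·0.32 = 2.640.
True-score variance = ρ_F + ρ_R + 2·0.32, so 0.8258 = (0.92 + ρ_R + 0.64) / 2.640.
ρ_R = 0.8258·2.640 − 0.92 − 0.64 = 0.620.

0.620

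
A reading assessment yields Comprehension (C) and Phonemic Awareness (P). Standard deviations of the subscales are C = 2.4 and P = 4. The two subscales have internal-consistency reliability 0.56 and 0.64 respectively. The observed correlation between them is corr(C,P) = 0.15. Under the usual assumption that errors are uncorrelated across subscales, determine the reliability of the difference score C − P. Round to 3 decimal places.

0.561

Var(C−P) = 2.4² + 4² − 2·2.4·4·0.15 = 21.76 − 2.88 = 18.88.
With uncorrelated errors the cross-covariances are all true-score covariance, so they carry over unchanged; only the diagonal terms shrink to ρᵢσᵢ².
True-score variance = [2.4²·0.56 + 4²·0.64] − 2.88 = 13.4656 − 2.88 = 10.5856.
Reliability = 10.5856 / 18.88 = 0.561.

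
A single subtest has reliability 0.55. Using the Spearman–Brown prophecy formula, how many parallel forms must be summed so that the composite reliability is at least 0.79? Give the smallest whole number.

k ≥ ρ*(1−ρ₁)/(ρ₁(1−ρ*)) = 0.79·0.45 / (0.55·0.21) = 3.078.
Smallest integer k = 4.

4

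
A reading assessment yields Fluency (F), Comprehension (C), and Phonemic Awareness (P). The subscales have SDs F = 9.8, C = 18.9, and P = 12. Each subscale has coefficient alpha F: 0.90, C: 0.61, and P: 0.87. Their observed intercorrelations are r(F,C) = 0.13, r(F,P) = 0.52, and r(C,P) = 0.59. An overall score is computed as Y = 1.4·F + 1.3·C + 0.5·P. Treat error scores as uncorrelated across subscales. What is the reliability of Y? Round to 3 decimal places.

Var(Y) = 1.4²·9.8² + 1.3²·18.9² + 0.5²·12² + 2·[1.82·9.8·18.9·0.13 + 0.7·9.8·12·0.52 + 0.65·18.9·12·0.59] = 827.923 + 347.215 = 1175.14.
Because errors are independent across components, Cov(Tᵢ,Tⱼ) = Cov(Xᵢ,Xⱼ); the off-diagonal part of the true-score variance is the same as above.
True-score variance = [1.4²·9.8²·0.90 + 1.3²·18.9²·0.61 + 0.5²·12²·0.87] + 347.215 = 568.982 + 347.215 = 916.197.
Reliability = 916.197 / 1175.14 = 0.780.

0.780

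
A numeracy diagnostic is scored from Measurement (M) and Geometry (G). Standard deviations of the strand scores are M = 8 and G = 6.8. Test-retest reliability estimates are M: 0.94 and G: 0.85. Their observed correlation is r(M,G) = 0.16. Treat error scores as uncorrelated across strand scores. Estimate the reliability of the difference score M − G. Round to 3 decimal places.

0.884

Var(M−G) = 8² + 6.8² − 2·8·6.8·0.16 = 110.24 − 17.408 = 92.832.
Under uncorrelated errors the observed covariances equal the true-score covariances, so only the own-variance terms attenuate.
True-score variance = [8²·0.94 + 6.8²·0.85] − 17.408 = 99.464 − 17.408 = 82.056.
Reliability = 82.056 / 92.832 = 0.884.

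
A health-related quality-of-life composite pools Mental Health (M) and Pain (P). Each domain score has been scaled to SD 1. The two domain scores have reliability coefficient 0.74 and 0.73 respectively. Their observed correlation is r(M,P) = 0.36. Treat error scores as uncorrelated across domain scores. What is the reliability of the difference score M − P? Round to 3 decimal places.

Var(M−P) = 1 + 1 − 2·0.36 = 2 − 0.72 = 1.28.
Under uncorrelated errors the observed covariances equal the true-score covariances, so only the own-variance terms attenuate.
True-score variance = [0.74 + 0.73] − 0.72 = 1.47 − 0.72 = 0.75.
Reliability = 0.75 / 1.28 = 0.586.

0.586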